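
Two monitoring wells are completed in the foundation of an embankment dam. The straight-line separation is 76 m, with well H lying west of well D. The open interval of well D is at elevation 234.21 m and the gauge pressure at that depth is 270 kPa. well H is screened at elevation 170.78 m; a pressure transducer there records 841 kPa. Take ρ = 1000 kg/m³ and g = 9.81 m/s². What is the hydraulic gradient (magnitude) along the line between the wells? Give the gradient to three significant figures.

i ≈ 0.0687

Pressure head at well D: ψ = P/(ρg) = 270×1000 / (1000 × 9.81) = 27.52 m.
Total head at well D: h = z + ψ = 234.21 + 27.52 = 261.73 m.
Pressure head at well H: ψ = P/(ρg) = 841×1000 / (1000 × 9.81) = 85.73 m.
Total head at well H: h = z + ψ = 170.78 + 85.73 = 256.51 m.
Head difference: h(well D) − h(well H) = 261.73 − 256.51 = 5.22 m.
Hydraulic gradient: i = |Δh| / L = 5.22 / 76 = 0.0687.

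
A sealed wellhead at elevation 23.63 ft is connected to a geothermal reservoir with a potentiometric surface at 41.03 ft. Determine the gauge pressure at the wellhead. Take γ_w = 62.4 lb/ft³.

P ≈ 7.54 psi

Head above the cap: Δh = 41.03 − 23.63 = 17.40 ft.
P = γΔh/144 = 62.4 × 17.40 / 144 = 7.54 psi.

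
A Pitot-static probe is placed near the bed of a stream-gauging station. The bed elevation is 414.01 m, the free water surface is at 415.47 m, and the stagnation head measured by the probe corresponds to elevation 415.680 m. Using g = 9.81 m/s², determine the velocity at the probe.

Near the bed, under hydrostatic conditions, the piezometric head (z + ψ) equals the free-surface elevation, 415.47 m.
Velocity head = total − piezometric = 415.680 − 415.47 = 0.210 m.
v = √(2g·h_v) = √(2 × 9.81 × 0.210) = 2.03 m/s.

v ≈ 2.03 m/s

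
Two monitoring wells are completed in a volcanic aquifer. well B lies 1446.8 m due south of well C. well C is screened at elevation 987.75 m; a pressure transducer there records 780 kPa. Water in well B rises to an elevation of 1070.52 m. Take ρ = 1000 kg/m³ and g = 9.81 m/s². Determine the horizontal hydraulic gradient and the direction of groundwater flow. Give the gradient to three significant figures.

i ≈ 0.00225; groundwater flows toward the north

Pressure head at well C: ψ = P/(ρg) = 780×1000 / (1000 × 9.81) = 79.51 m.
Total head at well C: h = z + ψ = 987.75 + 79.51 = 1067.26 m.
Total head at well B: h = 1070.52 m (water level in the piezometer is the total head).
Head difference: h(well C) − h(well B) = 1067.26 − 1070.52 = -3.26 m.
Hydraulic gradient: i = |Δh| / L = 3.26 / 1446.8 = 0.00225.
Flow is from higher to lower head: from well B toward well C, i.e. toward the north.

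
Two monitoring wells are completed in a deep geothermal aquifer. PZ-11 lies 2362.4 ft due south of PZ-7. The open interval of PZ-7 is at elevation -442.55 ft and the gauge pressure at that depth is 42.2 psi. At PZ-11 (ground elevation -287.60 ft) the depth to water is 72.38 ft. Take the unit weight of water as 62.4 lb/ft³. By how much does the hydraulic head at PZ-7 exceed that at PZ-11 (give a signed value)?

Pressure head at PZ-7: ψ = 144·P/γ = 144 × 42.2 / 62.4 = 97.38 ft.
Total head at PZ-7: h = z + ψ = -442.55 + 97.38 = -345.17 ft.
Total head at PZ-11: h = -287.60 − 72.38 = -359.98 ft.
Head difference: h(PZ-7) − h(PZ-11) = -345.17 − (-359.98) = 14.81 ft.

Δh ≈ 14.81 ft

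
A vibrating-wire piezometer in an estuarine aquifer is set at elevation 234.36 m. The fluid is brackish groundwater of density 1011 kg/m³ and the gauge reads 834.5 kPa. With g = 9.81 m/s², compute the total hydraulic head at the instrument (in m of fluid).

h ≈ 318.50 m

ψ = P/(ρg) = 834.5×1000 / (1011 × 9.81) = 84.14 m.
h = z + ψ = 234.36 + 84.14 = 318.50 m.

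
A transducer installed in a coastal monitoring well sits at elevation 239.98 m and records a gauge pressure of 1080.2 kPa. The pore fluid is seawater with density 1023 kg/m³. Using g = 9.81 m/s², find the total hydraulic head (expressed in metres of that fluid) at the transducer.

h ≈ 347.62 m

ψ = P/(ρg) = 1080.2×1000 / (1023 × 9.81) = 107.64 m.
h = z + ψ = 239.98 + 107.64 = 347.62 m.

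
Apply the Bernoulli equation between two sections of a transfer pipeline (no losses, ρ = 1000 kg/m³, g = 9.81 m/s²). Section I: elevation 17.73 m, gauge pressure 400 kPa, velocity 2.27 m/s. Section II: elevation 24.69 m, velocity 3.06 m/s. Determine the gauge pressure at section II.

Pressure head at I: ψ₁ = P₁/(ρg) = 400×1000 / (1000 × 9.81) = 40.77 m.
Velocity heads: v₁²/2g = 2.27²/19.62 = 0.263 m; v₂²/2g = 3.06²/19.62 = 0.477 m.
Total head H = z₁ + ψ₁ + v₁²/2g = 17.73 + 40.77 + 0.263 = 58.76 m.
ψ₂ = H − z₂ − v₂²/2g = 58.76 − 24.69 − 0.477 = 33.59 m.
P₂ = ρgψ₂ = 1000 × 9.81 × 33.59 ≈ 330 kPa.

P₂ ≈ 330 kPa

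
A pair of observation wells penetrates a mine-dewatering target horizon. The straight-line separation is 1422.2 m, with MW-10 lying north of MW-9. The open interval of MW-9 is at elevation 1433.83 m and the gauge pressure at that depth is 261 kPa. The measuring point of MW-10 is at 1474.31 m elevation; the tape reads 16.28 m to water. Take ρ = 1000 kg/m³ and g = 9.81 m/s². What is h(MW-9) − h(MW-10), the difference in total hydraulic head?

Pressure head at MW-9: ψ = P/(ρg) = 261×1000 / (1000 × 9.81) = 26.61 m.
Total head at MW-9: h = z + ψ = 1433.83 + 26.61 = 1460.44 m.
Total head at MW-10: h = 1474.31 − 16.28 = 1458.03 m.
Head difference: h(MW-9) − h(MW-10) = 1460.44 − 1458.03 = 2.41 m.

Δh ≈ 2.41 m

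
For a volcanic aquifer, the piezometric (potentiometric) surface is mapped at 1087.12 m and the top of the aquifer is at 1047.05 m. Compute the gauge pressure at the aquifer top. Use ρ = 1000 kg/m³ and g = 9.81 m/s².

P ≈ 393 kPa

Pressure head at the aquifer top: ψ = h − z = 1087.12 − 1047.05 = 40.07 m.
P = ρgψ = 1000 × 9.81 × 40.07 = 393087 Pa ≈ 393 kPa.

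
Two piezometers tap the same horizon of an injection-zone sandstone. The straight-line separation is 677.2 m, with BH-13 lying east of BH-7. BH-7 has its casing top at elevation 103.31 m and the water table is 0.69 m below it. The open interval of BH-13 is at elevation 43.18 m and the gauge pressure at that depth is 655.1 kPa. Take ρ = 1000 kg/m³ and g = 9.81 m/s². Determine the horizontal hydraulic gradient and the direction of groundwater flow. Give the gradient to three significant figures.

i ≈ 0.0108; groundwater flows toward the west

Total head at BH-7: h = 103.31 − 0.69 = 102.62 m.
Pressure head at BH-13: ψ = P/(ρg) = 655.1×1000 / (1000 × 9.81) = 66.78 m.
Total head at BH-13: h = z + ψ = 43.18 + 66.78 = 109.96 m.
Head difference: h(BH-7) − h(BH-13) = 102.62 − 109.96 = -7.34 m.
Hydraulic gradient: i = |Δh| / L = 7.34 / 677.2 = 0.0108.
Flow is from higher to lower head: from BH-13 toward BH-7, i.e. toward the west.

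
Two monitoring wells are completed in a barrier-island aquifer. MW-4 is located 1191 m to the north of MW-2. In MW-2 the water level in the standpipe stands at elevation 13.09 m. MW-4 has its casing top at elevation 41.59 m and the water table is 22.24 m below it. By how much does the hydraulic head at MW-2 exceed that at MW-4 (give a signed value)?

Total head at MW-2: h = 13.09 m (water level in the piezometer is the total head).
Total head at MW-4: h = 41.59 − 22.24 = 19.35 m.
Head difference: h(MW-2) − h(MW-4) = 13.09 − 19.35 = -6.26 m.

Δh ≈ -6.26 m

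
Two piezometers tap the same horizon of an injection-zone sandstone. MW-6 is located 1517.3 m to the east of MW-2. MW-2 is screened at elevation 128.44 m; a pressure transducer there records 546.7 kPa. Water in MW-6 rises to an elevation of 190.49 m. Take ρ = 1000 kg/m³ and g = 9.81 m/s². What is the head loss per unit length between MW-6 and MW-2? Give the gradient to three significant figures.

i ≈ 0.00417 m/m

Pressure head at MW-2: ψ = P/(ρg) = 546.7×1000 / (1000 × 9.81) = 55.73 m.
Total head at MW-2: h = z + ψ = 128.44 + 55.73 = 184.17 m.
Total head at MW-6: h = 190.49 m (water level in the piezometer is the total head).
Head difference: h(MW-2) − h(MW-6) = 184.17 − 190.49 = -6.32 m.
Hydraulic gradient: i = |Δh| / L = 6.32 / 1517.3 = 0.00417.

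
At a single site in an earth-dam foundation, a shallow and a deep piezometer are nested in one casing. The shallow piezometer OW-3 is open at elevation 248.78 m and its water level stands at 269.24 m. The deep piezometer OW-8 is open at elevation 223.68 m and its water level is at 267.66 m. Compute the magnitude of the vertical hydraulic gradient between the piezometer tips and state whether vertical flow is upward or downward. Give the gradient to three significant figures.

Total head at OW-3: h = 269.24 m (water level in the standpipe).
Total head at OW-8: h = 267.66 m.
Δh = h(OW-3) − h(OW-8) = 269.24 − 267.66 = 1.58 m.
Vertical separation Δz = 248.78 − 223.68 = 25.10 m.
|i_v| = |Δh| / Δz = 1.58 / 25.10 = 0.0629.
Head is higher in the shallow piezometer, so vertical flow is downward (recharge condition).

|i_v| ≈ 0.0629; vertical flow is downward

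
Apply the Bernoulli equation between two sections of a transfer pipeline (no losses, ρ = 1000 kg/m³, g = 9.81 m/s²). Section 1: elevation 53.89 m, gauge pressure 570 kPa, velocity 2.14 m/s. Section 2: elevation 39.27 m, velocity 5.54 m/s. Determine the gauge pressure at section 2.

Pressure head at 1: ψ₁ = P₁/(ρg) = 570×1000 / (1000 × 9.81) = 58.10 m.
Velocity heads: v₁²/2g = 2.14²/19.62 = 0.233 m; v₂²/2g = 5.54²/19.62 = 1.564 m.
Total head H = z₁ + ψ₁ + v₁²/2g = 53.89 + 58.10 + 0.233 = 112.22 m.
ψ₂ = H − z₂ − v₂²/2g = 112.22 − 39.27 − 1.564 = 71.39 m.
P₂ = ρgψ₂ = 1000 × 9.81 × 71.39 ≈ 700 kPa.

P₂ ≈ 700 kPa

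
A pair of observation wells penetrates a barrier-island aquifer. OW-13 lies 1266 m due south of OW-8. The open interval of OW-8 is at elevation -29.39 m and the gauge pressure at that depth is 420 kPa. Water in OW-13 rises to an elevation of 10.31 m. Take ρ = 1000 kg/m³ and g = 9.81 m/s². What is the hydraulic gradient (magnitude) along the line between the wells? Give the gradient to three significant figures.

Pressure head at OW-8: ψ = P/(ρg) = 420×1000 / (1000 × 9.81) = 42.81 m.
Total head at OW-8: h = z + ψ = -29.39 + 42.81 = 13.42 m.
Total head at OW-13: h = 10.31 m (water level in the piezometer is the total head).
Head difference: h(OW-8) − h(OW-13) = 13.42 − 10.31 = 3.11 m.
Hydraulic gradient: i = |Δh| / L = 3.11 / 1266 = 0.00246.

i ≈ 0.00246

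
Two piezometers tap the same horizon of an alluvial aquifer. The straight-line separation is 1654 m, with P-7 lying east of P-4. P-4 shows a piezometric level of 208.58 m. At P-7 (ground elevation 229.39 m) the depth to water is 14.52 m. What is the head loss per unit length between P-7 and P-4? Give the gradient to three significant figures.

i ≈ 0.00380 m/m

Total head at P-4: h = 208.58 m (water level in the piezometer is the total head).
Total head at P-7: h = 229.39 − 14.52 = 214.87 m.
Head difference: h(P-4) − h(P-7) = 208.58 − 214.87 = -6.29 m.
Hydraulic gradient: i = |Δh| / L = 6.29 / 1654 = 0.00380.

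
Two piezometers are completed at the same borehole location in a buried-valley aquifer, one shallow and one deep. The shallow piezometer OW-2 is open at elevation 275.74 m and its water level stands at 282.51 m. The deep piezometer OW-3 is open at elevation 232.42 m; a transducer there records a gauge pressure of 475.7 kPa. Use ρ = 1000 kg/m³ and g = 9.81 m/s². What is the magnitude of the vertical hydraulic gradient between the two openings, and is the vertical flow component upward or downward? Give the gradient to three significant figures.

|i_v| ≈ 0.0369; vertical flow is downward

Total head at OW-2: h = 282.51 m (water level in the standpipe).
Pressure head at OW-3: ψ = P/(ρg) = 475.7×1000 / (1000 × 9.81) = 48.49 m.
Total head at OW-3: h = z + ψ = 232.42 + 48.49 = 280.91 m.
Δh = h(OW-2) − h(OW-3) = 282.51 − 280.91 = 1.60 m.
Vertical separation Δz = 275.74 − 232.42 = 43.32 m.
|i_v| = |Δh| / Δz = 1.60 / 43.32 = 0.0369.
Head is higher in the shallow piezometer, so vertical flow is downward (recharge condition).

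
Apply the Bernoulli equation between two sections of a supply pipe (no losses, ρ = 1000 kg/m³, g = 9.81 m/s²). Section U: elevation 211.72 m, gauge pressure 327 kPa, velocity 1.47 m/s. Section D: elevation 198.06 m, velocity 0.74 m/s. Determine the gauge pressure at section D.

P₂ ≈ 462 kPa

Pressure head at U: ψ₁ = P₁/(ρg) = 327×1000 / (1000 × 9.81) = 33.33 m.
Velocity heads: v₁²/2g = 1.47²/19.62 = 0.110 m; v₂²/2g = 0.74²/19.62 = 0.028 m.
Total head H = z₁ + ψ₁ + v₁²/2g = 211.72 + 33.33 + 0.110 = 245.16 m.
ψ₂ = H − z₂ − v₂²/2g = 245.16 − 198.06 − 0.028 = 47.07 m.
P₂ = ρgψ₂ = 1000 × 9.81 × 47.07 ≈ 462 kPa.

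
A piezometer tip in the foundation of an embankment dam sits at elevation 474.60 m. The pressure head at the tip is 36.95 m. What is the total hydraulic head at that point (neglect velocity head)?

h = z + ψ = 474.60 + 36.95 = 511.55 m.

h ≈ 511.55 m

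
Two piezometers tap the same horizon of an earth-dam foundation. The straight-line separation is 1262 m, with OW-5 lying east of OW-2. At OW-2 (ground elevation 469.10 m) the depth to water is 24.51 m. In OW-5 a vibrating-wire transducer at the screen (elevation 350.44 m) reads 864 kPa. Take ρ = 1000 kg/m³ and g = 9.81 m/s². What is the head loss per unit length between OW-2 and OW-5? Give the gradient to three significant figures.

i ≈ 0.00482 m/m

Total head at OW-2: h = 469.10 − 24.51 = 444.59 m.
Pressure head at OW-5: ψ = P/(ρg) = 864×1000 / (1000 × 9.81) = 88.07 m.
Total head at OW-5: h = z + ψ = 350.44 + 88.07 = 438.51 m.
Head difference: h(OW-2) − h(OW-5) = 444.59 − 438.51 = 6.08 m.
Hydraulic gradient: i = |Δh| / L = 6.08 / 1262 = 0.00482.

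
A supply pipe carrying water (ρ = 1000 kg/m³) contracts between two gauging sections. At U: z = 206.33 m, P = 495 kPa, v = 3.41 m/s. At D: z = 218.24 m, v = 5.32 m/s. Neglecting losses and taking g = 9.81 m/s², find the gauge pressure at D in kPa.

Pressure head at U: ψ₁ = P₁/(ρg) = 495×1000 / (1000 × 9.81) = 50.46 m.
Velocity heads: v₁²/2g = 3.41²/19.62 = 0.593 m; v₂²/2g = 5.32²/19.62 = 1.443 m.
Total head H = z₁ + ψ₁ + v₁²/2g = 206.33 + 50.46 + 0.593 = 257.38 m.
ψ₂ = H − z₂ − v₂²/2g = 257.38 − 218.24 − 1.443 = 37.70 m.
P₂ = ρgψ₂ = 1000 × 9.81 × 37.70 ≈ 370 kPa.

P₂ ≈ 370 kPa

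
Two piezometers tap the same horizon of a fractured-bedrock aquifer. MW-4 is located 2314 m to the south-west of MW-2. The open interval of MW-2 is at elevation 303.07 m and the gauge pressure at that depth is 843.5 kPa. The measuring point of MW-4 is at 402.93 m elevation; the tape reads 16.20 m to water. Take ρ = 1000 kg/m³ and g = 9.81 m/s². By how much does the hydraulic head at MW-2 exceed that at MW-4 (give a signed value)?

Pressure head at MW-2: ψ = P/(ρg) = 843.5×1000 / (1000 × 9.81) = 85.98 m.
Total head at MW-2: h = z + ψ = 303.07 + 85.98 = 389.05 m.
Total head at MW-4: h = 402.93 − 16.20 = 386.73 m.
Head difference: h(MW-2) − h(MW-4) = 389.05 − 386.73 = 2.32 m.

Δh ≈ 2.32 m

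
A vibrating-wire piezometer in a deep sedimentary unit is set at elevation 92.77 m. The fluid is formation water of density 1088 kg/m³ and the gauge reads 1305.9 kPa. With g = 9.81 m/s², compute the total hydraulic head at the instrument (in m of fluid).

ψ = P/(ρg) = 1305.9×1000 / (1088 × 9.81) = 122.35 m.
h = z + ψ = 92.77 + 122.35 = 215.12 m.

h ≈ 215.12 m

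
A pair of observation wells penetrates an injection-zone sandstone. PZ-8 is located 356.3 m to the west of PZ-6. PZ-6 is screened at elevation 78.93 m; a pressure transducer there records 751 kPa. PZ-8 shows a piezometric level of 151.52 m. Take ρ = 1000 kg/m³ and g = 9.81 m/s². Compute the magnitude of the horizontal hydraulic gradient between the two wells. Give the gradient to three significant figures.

i ≈ 0.0111

Pressure head at PZ-6: ψ = P/(ρg) = 751×1000 / (1000 × 9.81) = 76.55 m.
Total head at PZ-6: h = z + ψ = 78.93 + 76.55 = 155.48 m.
Total head at PZ-8: h = 151.52 m (water level in the piezometer is the total head).
Head difference: h(PZ-6) − h(PZ-8) = 155.48 − 151.52 = 3.96 m.
Hydraulic gradient: i = |Δh| / L = 3.96 / 356.3 = 0.0111.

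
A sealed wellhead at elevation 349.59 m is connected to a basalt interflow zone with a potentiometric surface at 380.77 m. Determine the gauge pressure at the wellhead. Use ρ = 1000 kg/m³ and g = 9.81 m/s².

Head above the cap: Δh = 380.77 − 349.59 = 31.18 m.
P = ρgΔh = 1000 × 9.81 × 31.18 = 305876 Pa ≈ 306 kPa.

P ≈ 306 kPa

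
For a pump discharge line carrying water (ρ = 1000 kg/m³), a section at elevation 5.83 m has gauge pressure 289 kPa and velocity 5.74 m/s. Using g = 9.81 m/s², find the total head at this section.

Pressure head ψ = P/(ρg) = 289×1000 / (1000 × 9.81) = 29.46 m.
Velocity head = v²/(2g) = 5.74² / (2 × 9.81) = 1.679 m.
h = z + ψ + v²/(2g) = 5.83 + 29.46 + 1.679 = 36.97 m.

h ≈ 36.97 m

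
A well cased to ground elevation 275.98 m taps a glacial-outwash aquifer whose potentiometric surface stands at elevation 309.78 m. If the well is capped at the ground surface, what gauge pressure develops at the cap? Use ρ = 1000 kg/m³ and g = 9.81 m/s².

Head above the cap: Δh = 309.78 − 275.98 = 33.80 m.
P = ρgΔh = 1000 × 9.81 × 33.80 = 331578 Pa ≈ 332 kPa.

P ≈ 332 kPa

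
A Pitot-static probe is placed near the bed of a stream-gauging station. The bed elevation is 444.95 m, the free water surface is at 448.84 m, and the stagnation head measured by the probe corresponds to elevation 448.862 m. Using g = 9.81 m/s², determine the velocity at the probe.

v ≈ 0.657 m/s

Near the bed, under hydrostatic conditions, the piezometric head (z + ψ) equals the free-surface elevation, 448.84 m.
Velocity head = total − piezometric = 448.862 − 448.84 = 0.022 m.
v = √(2g·h_v) = √(2 × 9.81 × 0.022) = 0.657 m/s.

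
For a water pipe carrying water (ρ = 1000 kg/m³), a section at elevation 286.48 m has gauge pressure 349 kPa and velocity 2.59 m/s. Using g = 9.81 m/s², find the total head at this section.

Pressure head ψ = P/(ρg) = 349×1000 / (1000 × 9.81) = 35.58 m.
Velocity head = v²/(2g) = 2.59² / (2 × 9.81) = 0.342 m.
h = z + ψ + v²/(2g) = 286.48 + 35.58 + 0.342 = 322.40 m.

h ≈ 322.40 m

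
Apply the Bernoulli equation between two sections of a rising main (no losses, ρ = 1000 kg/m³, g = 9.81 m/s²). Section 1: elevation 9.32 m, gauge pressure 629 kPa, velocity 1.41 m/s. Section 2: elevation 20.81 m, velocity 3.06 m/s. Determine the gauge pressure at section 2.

Pressure head at 1: ψ₁ = P₁/(ρg) = 629×1000 / (1000 × 9.81) = 64.12 m.
Velocity heads: v₁²/2g = 1.41²/19.62 = 0.101 m; v₂²/2g = 3.06²/19.62 = 0.477 m.
Total head H = z₁ + ψ₁ + v₁²/2g = 9.32 + 64.12 + 0.101 = 73.54 m.
ψ₂ = H − z₂ − v₂²/2g = 73.54 − 20.81 − 0.477 = 52.25 m.
P₂ = ρgψ₂ = 1000 × 9.81 × 52.25 ≈ 513 kPa.

P₂ ≈ 513 kPa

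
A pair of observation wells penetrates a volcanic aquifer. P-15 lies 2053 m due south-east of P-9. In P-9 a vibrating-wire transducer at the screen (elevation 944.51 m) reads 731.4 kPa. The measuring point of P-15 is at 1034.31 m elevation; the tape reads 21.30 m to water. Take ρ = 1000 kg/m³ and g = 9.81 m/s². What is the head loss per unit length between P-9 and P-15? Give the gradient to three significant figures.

i ≈ 0.00295 m/m

Pressure head at P-9: ψ = P/(ρg) = 731.4×1000 / (1000 × 9.81) = 74.56 m.
Total head at P-9: h = z + ψ = 944.51 + 74.56 = 1019.07 m.
Total head at P-15: h = 1034.31 − 21.30 = 1013.01 m.
Head difference: h(P-9) − h(P-15) = 1019.07 − 1013.01 = 6.06 m.
Hydraulic gradient: i = |Δh| / L = 6.06 / 2053 = 0.00295.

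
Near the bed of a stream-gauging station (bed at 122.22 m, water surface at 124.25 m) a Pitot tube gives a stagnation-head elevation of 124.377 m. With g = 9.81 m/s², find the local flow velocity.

Near the bed, under hydrostatic conditions, the piezometric head (z + ψ) equals the free-surface elevation, 124.25 m.
Velocity head = total − piezometric = 124.377 − 124.25 = 0.127 m.
v = √(2g·h_v) = √(2 × 9.81 × 0.127) = 1.58 m/s.

v ≈ 1.58 m/s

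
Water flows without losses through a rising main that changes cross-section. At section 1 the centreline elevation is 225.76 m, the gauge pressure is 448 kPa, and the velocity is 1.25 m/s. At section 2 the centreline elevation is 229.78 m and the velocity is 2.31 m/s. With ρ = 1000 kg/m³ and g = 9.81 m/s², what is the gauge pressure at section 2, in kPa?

P₂ ≈ 407 kPa

Pressure head at 1: ψ₁ = P₁/(ρg) = 448×1000 / (1000 × 9.81) = 45.67 m.
Velocity heads: v₁²/2g = 1.25²/19.62 = 0.080 m; v₂²/2g = 2.31²/19.62 = 0.272 m.
Total head H = z₁ + ψ₁ + v₁²/2g = 225.76 + 45.67 + 0.080 = 271.51 m.
ψ₂ = H − z₂ − v₂²/2g = 271.51 − 229.78 − 0.272 = 41.46 m.
P₂ = ρgψ₂ = 1000 × 9.81 × 41.46 ≈ 407 kPa.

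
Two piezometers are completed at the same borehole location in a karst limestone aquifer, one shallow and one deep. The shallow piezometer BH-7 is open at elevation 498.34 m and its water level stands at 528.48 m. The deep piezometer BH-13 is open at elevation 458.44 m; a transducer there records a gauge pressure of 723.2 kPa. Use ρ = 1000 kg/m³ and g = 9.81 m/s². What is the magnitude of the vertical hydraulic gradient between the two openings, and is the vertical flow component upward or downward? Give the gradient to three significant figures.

|i_v| ≈ 0.0922; vertical flow is upward

Total head at BH-7: h = 528.48 m (water level in the standpipe).
Pressure head at BH-13: ψ = P/(ρg) = 723.2×1000 / (1000 × 9.81) = 73.72 m.
Total head at BH-13: h = z + ψ = 458.44 + 73.72 = 532.16 m.
Δh = h(BH-7) − h(BH-13) = 528.48 − 532.16 = -3.68 m.
Vertical separation Δz = 498.34 − 458.44 = 39.90 m.
|i_v| = |Δh| / Δz = 3.68 / 39.90 = 0.0922.
Head is higher in the deep piezometer, so vertical flow is upward (discharge condition).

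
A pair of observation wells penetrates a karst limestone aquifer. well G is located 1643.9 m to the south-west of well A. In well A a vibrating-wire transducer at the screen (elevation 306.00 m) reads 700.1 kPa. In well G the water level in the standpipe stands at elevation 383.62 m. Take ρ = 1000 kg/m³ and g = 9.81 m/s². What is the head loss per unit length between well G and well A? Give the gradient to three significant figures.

Pressure head at well A: ψ = P/(ρg) = 700.1×1000 / (1000 × 9.81) = 71.37 m.
Total head at well A: h = z + ψ = 306.00 + 71.37 = 377.37 m.
Total head at well G: h = 383.62 m (water level in the piezometer is the total head).
Head difference: h(well A) − h(well G) = 377.37 − 383.62 = -6.25 m.
Hydraulic gradient: i = |Δh| / L = 6.25 / 1643.9 = 0.00380.

i ≈ 0.00380 m/m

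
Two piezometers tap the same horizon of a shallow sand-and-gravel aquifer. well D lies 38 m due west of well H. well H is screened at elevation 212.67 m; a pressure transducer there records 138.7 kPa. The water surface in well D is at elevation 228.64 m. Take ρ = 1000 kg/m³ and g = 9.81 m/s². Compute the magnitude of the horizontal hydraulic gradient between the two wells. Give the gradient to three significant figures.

Pressure head at well H: ψ = P/(ρg) = 138.7×1000 / (1000 × 9.81) = 14.14 m.
Total head at well H: h = z + ψ = 212.67 + 14.14 = 226.81 m.
Total head at well D: h = 228.64 m (water level in the piezometer is the total head).
Head difference: h(well H) − h(well D) = 226.81 − 228.64 = -1.83 m.
Hydraulic gradient: i = |Δh| / L = 1.83 / 38 = 0.0482.

i ≈ 0.0482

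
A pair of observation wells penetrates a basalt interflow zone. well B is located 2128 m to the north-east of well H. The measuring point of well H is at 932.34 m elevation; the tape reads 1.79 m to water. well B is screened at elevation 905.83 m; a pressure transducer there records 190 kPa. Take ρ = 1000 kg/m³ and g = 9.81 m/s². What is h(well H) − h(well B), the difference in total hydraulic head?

Δh ≈ 5.35 m

Total head at well H: h = 932.34 − 1.79 = 930.55 m.
Pressure head at well B: ψ = P/(ρg) = 190×1000 / (1000 × 9.81) = 19.37 m.
Total head at well B: h = z + ψ = 905.83 + 19.37 = 925.20 m.
Head difference: h(well H) − h(well B) = 930.55 − 925.20 = 5.35 m.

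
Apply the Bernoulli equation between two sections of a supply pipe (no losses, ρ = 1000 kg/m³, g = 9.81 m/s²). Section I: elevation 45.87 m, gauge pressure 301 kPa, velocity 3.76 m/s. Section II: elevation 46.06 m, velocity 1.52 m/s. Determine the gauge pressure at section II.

P₂ ≈ 305 kPa

Pressure head at I: ψ₁ = P₁/(ρg) = 301×1000 / (1000 × 9.81) = 30.68 m.
Velocity heads: v₁²/2g = 3.76²/19.62 = 0.721 m; v₂²/2g = 1.52²/19.62 = 0.118 m.
Total head H = z₁ + ψ₁ + v₁²/2g = 45.87 + 30.68 + 0.721 = 77.27 m.
ψ₂ = H − z₂ − v₂²/2g = 77.27 − 46.06 − 0.118 = 31.09 m.
P₂ = ρgψ₂ = 1000 × 9.81 × 31.09 ≈ 305 kPa.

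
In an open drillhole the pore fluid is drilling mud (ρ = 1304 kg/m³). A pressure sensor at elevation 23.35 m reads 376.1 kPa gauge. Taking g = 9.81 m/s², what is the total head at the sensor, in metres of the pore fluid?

h ≈ 52.75 m

ψ = P/(ρg) = 376.1×1000 / (1304 × 9.81) = 29.40 m.
h = z + ψ = 23.35 + 29.40 = 52.75 m.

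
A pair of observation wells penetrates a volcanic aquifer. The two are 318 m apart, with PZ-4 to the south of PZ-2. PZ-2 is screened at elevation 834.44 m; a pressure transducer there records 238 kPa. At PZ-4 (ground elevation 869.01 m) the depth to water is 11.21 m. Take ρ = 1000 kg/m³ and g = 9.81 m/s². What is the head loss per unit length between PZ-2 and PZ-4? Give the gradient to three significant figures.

i ≈ 0.00283 m/m

Pressure head at PZ-2: ψ = P/(ρg) = 238×1000 / (1000 × 9.81) = 24.26 m.
Total head at PZ-2: h = z + ψ = 834.44 + 24.26 = 858.70 m.
Total head at PZ-4: h = 869.01 − 11.21 = 857.80 m.
Head difference: h(PZ-2) − h(PZ-4) = 858.70 − 857.80 = 0.90 m.
Hydraulic gradient: i = |Δh| / L = 0.90 / 318 = 0.00283.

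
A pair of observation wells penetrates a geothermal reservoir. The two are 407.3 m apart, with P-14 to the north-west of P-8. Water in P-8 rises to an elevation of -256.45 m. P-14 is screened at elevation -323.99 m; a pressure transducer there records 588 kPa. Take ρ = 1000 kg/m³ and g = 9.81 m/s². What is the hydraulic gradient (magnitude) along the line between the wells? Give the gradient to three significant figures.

i ≈ 0.0187

Total head at P-8: h = -256.45 m (water level in the piezometer is the total head).
Pressure head at P-14: ψ = P/(ρg) = 588×1000 / (1000 × 9.81) = 59.94 m.
Total head at P-14: h = z + ψ = -323.99 + 59.94 = -264.05 m.
Head difference: h(P-8) − h(P-14) = -256.45 − (-264.05) = 7.60 m.
Hydraulic gradient: i = |Δh| / L = 7.60 / 407.3 = 0.0187.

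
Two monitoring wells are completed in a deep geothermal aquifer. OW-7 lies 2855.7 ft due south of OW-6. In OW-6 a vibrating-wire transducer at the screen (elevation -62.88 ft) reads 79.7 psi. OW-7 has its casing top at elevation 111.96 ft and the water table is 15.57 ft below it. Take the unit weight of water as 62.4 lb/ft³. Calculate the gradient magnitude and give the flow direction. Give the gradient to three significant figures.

i ≈ 0.00863; groundwater flows toward the south

Pressure head at OW-6: ψ = 144·P/γ = 144 × 79.7 / 62.4 = 183.92 ft.
Total head at OW-6: h = z + ψ = -62.88 + 183.92 = 121.04 ft.
Total head at OW-7: h = 111.96 − 15.57 = 96.39 ft.
Head difference: h(OW-6) − h(OW-7) = 121.04 − 96.39 = 24.65 ft.
Hydraulic gradient: i = |Δh| / L = 24.65 / 2855.7 = 0.00863.
Flow is from higher to lower head: from OW-6 toward OW-7, i.e. toward the south.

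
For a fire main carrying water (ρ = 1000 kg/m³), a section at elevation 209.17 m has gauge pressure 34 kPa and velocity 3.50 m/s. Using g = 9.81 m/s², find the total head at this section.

Pressure head ψ = P/(ρg) = 34×1000 / (1000 × 9.81) = 3.47 m.
Velocity head = v²/(2g) = 3.50² / (2 × 9.81) = 0.624 m.
h = z + ψ + v²/(2g) = 209.17 + 3.47 + 0.624 = 213.26 m.

h ≈ 213.26 m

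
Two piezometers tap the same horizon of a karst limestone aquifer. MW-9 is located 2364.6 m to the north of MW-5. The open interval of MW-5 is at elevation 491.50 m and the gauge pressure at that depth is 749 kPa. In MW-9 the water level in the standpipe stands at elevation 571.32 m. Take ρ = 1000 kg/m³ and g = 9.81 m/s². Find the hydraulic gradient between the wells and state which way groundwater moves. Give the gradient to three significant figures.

Pressure head at MW-5: ψ = P/(ρg) = 749×1000 / (1000 × 9.81) = 76.35 m.
Total head at MW-5: h = z + ψ = 491.50 + 76.35 = 567.85 m.
Total head at MW-9: h = 571.32 m (water level in the piezometer is the total head).
Head difference: h(MW-5) − h(MW-9) = 567.85 − 571.32 = -3.47 m.
Hydraulic gradient: i = |Δh| / L = 3.47 / 2364.6 = 0.00147.
Flow is from higher to lower head: from MW-9 toward MW-5, i.e. toward the south.

i ≈ 0.00147; groundwater flows toward the south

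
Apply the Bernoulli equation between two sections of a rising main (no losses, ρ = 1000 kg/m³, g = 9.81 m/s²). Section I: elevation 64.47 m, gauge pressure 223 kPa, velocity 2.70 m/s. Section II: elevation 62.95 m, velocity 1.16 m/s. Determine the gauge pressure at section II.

P₂ ≈ 241 kPa

Pressure head at I: ψ₁ = P₁/(ρg) = 223×1000 / (1000 × 9.81) = 22.73 m.
Velocity heads: v₁²/2g = 2.70²/19.62 = 0.372 m; v₂²/2g = 1.16²/19.62 = 0.069 m.
Total head H = z₁ + ψ₁ + v₁²/2g = 64.47 + 22.73 + 0.372 = 87.57 m.
ψ₂ = H − z₂ − v₂²/2g = 87.57 − 62.95 − 0.069 = 24.55 m.
P₂ = ρgψ₂ = 1000 × 9.81 × 24.55 ≈ 241 kPa.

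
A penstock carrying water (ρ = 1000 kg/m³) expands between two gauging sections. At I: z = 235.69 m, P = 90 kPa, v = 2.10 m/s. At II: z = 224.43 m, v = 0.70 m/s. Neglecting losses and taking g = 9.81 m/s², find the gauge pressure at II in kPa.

Pressure head at I: ψ₁ = P₁/(ρg) = 90×1000 / (1000 × 9.81) = 9.17 m.
Velocity heads: v₁²/2g = 2.10²/19.62 = 0.225 m; v₂²/2g = 0.70²/19.62 = 0.025 m.
Total head H = z₁ + ψ₁ + v₁²/2g = 235.69 + 9.17 + 0.225 = 245.08 m.
ψ₂ = H − z₂ − v₂²/2g = 245.08 − 224.43 − 0.025 = 20.63 m.
P₂ = ρgψ₂ = 1000 × 9.81 × 20.63 ≈ 202 kPa.

P₂ ≈ 202 kPa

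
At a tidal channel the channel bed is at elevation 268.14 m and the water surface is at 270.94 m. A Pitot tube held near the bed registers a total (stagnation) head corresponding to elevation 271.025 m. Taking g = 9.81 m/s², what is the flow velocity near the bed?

v ≈ 1.29 m/s

Near the bed, under hydrostatic conditions, the piezometric head (z + ψ) equals the free-surface elevation, 270.94 m.
Velocity head = total − piezometric = 271.025 − 270.94 = 0.085 m.
v = √(2g·h_v) = √(2 × 9.81 × 0.085) = 1.29 m/s.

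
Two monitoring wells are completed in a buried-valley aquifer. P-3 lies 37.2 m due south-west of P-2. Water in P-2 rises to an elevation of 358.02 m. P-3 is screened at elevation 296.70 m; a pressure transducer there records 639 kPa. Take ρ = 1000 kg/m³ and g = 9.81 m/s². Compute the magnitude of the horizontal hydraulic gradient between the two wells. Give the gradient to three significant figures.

i ≈ 0.103

Total head at P-2: h = 358.02 m (water level in the piezometer is the total head).
Pressure head at P-3: ψ = P/(ρg) = 639×1000 / (1000 × 9.81) = 65.14 m.
Total head at P-3: h = z + ψ = 296.70 + 65.14 = 361.84 m.
Head difference: h(P-2) − h(P-3) = 358.02 − 361.84 = -3.82 m.
Hydraulic gradient: i = |Δh| / L = 3.82 / 37.2 = 0.103.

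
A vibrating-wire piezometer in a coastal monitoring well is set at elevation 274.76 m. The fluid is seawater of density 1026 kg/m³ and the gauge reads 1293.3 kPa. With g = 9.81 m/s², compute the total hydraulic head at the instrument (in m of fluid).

h ≈ 403.25 m

ψ = P/(ρg) = 1293.3×1000 / (1026 × 9.81) = 128.49 m.
h = z + ψ = 274.76 + 128.49 = 403.25 m.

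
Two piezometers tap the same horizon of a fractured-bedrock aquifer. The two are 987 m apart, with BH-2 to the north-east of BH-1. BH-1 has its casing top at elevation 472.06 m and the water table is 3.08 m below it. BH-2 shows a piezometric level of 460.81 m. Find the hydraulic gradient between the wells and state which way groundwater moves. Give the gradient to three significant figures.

Total head at BH-1: h = 472.06 − 3.08 = 468.98 m.
Total head at BH-2: h = 460.81 m (water level in the piezometer is the total head).
Head difference: h(BH-1) − h(BH-2) = 468.98 − 460.81 = 8.17 m.
Hydraulic gradient: i = |Δh| / L = 8.17 / 987 = 0.00828.
Flow is from higher to lower head: from BH-1 toward BH-2, i.e. toward the north-east.

i ≈ 0.00828; groundwater flows toward the north-east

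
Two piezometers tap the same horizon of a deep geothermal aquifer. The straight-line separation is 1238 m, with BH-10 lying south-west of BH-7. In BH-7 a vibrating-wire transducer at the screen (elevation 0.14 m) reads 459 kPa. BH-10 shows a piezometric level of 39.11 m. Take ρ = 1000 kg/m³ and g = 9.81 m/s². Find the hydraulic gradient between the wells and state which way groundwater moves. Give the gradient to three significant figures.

i ≈ 0.00632; groundwater flows toward the south-west

Pressure head at BH-7: ψ = P/(ρg) = 459×1000 / (1000 × 9.81) = 46.79 m.
Total head at BH-7: h = z + ψ = 0.14 + 46.79 = 46.93 m.
Total head at BH-10: h = 39.11 m (water level in the piezometer is the total head).
Head difference: h(BH-7) − h(BH-10) = 46.93 − 39.11 = 7.82 m.
Hydraulic gradient: i = |Δh| / L = 7.82 / 1238 = 0.00632.
Flow is from higher to lower head: from BH-7 toward BH-10, i.e. toward the south-west.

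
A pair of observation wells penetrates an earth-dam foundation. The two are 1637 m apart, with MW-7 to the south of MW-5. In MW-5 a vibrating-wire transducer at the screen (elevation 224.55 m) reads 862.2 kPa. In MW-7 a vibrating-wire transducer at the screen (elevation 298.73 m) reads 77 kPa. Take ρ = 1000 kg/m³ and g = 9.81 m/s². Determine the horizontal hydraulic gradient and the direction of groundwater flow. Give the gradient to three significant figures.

i ≈ 0.00358; groundwater flows toward the south

Pressure head at MW-5: ψ = P/(ρg) = 862.2×1000 / (1000 × 9.81) = 87.89 m.
Total head at MW-5: h = z + ψ = 224.55 + 87.89 = 312.44 m.
Pressure head at MW-7: ψ = P/(ρg) = 77×1000 / (1000 × 9.81) = 7.85 m.
Total head at MW-7: h = z + ψ = 298.73 + 7.85 = 306.58 m.
Head difference: h(MW-5) − h(MW-7) = 312.44 − 306.58 = 5.86 m.
Hydraulic gradient: i = |Δh| / L = 5.86 / 1637 = 0.00358.
Flow is from higher to lower head: from MW-5 toward MW-7, i.e. toward the south.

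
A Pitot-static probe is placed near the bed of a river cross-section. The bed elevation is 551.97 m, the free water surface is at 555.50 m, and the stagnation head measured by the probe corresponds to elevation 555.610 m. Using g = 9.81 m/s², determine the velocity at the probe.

Near the bed, under hydrostatic conditions, the piezometric head (z + ψ) equals the free-surface elevation, 555.50 m.
Velocity head = total − piezometric = 555.610 − 555.50 = 0.110 m.
v = √(2g·h_v) = √(2 × 9.81 × 0.110) = 1.47 m/s.

v ≈ 1.47 m/s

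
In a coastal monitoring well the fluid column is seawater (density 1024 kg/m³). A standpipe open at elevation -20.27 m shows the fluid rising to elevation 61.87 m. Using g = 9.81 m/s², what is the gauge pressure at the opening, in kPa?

Pressure head ψ = h − z = 61.87 − (-20.27) = 82.14 m.
P = ρgψ = 1024 × 9.81 × 82.14 = 825132 Pa ≈ 825 kPa.

P ≈ 825 kPa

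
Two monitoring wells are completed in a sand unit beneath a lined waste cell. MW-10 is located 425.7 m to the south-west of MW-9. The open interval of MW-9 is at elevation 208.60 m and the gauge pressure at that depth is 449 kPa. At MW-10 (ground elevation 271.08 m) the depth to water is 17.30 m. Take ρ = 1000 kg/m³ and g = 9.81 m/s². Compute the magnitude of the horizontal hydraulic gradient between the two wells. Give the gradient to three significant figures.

Pressure head at MW-9: ψ = P/(ρg) = 449×1000 / (1000 × 9.81) = 45.77 m.
Total head at MW-9: h = z + ψ = 208.60 + 45.77 = 254.37 m.
Total head at MW-10: h = 271.08 − 17.30 = 253.78 m.
Head difference: h(MW-9) − h(MW-10) = 254.37 − 253.78 = 0.59 m.
Hydraulic gradient: i = |Δh| / L = 0.59 / 425.7 = 0.00139.

i ≈ 0.00139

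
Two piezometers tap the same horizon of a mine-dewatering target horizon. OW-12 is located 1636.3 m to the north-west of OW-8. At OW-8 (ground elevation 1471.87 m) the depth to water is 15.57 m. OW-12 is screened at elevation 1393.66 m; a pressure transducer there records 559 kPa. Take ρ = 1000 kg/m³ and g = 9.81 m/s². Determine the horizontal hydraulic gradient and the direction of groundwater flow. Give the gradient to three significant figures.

Total head at OW-8: h = 1471.87 − 15.57 = 1456.30 m.
Pressure head at OW-12: ψ = P/(ρg) = 559×1000 / (1000 × 9.81) = 56.98 m.
Total head at OW-12: h = z + ψ = 1393.66 + 56.98 = 1450.64 m.
Head difference: h(OW-8) − h(OW-12) = 1456.30 − 1450.64 = 5.66 m.
Hydraulic gradient: i = |Δh| / L = 5.66 / 1636.3 = 0.00346.
Flow is from higher to lower head: from OW-8 toward OW-12, i.e. toward the north-west.

i ≈ 0.00346; groundwater flows toward the north-west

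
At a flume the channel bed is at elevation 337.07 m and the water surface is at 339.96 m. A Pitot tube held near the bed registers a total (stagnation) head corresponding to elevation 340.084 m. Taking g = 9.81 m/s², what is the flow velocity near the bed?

v ≈ 1.56 m/s

Near the bed, under hydrostatic conditions, the piezometric head (z + ψ) equals the free-surface elevation, 339.96 m.
Velocity head = total − piezometric = 340.084 − 339.96 = 0.124 m.
v = √(2g·h_v) = √(2 × 9.81 × 0.124) = 1.56 m/s.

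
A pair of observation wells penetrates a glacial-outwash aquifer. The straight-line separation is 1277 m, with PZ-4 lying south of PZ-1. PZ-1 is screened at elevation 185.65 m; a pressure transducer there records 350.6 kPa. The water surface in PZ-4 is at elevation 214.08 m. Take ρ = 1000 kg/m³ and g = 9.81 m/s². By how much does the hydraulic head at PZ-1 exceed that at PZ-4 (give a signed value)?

Δh ≈ 7.31 m

Pressure head at PZ-1: ψ = P/(ρg) = 350.6×1000 / (1000 × 9.81) = 35.74 m.
Total head at PZ-1: h = z + ψ = 185.65 + 35.74 = 221.39 m.
Total head at PZ-4: h = 214.08 m (water level in the piezometer is the total head).
Head difference: h(PZ-1) − h(PZ-4) = 221.39 − 214.08 = 7.31 m.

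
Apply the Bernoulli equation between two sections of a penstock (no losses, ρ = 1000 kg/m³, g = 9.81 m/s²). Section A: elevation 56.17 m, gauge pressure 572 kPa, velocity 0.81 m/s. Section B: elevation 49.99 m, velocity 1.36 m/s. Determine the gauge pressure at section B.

Pressure head at A: ψ₁ = P₁/(ρg) = 572×1000 / (1000 × 9.81) = 58.31 m.
Velocity heads: v₁²/2g = 0.81²/19.62 = 0.033 m; v₂²/2g = 1.36²/19.62 = 0.094 m.
Total head H = z₁ + ψ₁ + v₁²/2g = 56.17 + 58.31 + 0.033 = 114.51 m.
ψ₂ = H − z₂ − v₂²/2g = 114.51 − 49.99 − 0.094 = 64.43 m.
P₂ = ρgψ₂ = 1000 × 9.81 × 64.43 ≈ 632 kPa.

P₂ ≈ 632 kPa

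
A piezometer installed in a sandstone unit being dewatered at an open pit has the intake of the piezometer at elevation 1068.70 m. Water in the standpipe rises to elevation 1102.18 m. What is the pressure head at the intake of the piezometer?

ψ ≈ 33.48 m

Total head h = 1102.18 m (the water-surface elevation in the piezometer).
Pressure head ψ = h − z = 1102.18 − 1068.70 = 33.48 m.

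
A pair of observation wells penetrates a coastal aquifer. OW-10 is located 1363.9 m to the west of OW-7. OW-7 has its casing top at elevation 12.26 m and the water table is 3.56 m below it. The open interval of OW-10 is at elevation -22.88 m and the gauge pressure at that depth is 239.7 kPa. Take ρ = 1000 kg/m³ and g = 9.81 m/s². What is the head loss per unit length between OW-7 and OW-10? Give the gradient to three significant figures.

i ≈ 0.00524 m/m

Total head at OW-7: h = 12.26 − 3.56 = 8.70 m.
Pressure head at OW-10: ψ = P/(ρg) = 239.7×1000 / (1000 × 9.81) = 24.43 m.
Total head at OW-10: h = z + ψ = -22.88 + 24.43 = 1.55 m.
Head difference: h(OW-7) − h(OW-10) = 8.70 − 1.55 = 7.15 m.
Hydraulic gradient: i = |Δh| / L = 7.15 / 1363.9 = 0.00524.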